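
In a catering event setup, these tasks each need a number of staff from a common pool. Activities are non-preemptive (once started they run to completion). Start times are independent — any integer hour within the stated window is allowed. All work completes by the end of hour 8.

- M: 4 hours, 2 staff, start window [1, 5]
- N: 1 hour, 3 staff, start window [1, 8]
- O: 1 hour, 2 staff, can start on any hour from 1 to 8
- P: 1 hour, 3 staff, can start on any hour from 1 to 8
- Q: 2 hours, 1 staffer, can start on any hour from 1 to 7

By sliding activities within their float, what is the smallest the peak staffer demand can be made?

Early-start (M@1, N@1, O@1, P@1, Q@1) gives peak 11: h1:11  h2:3  h3:2  h4:2  h5:0  h6:0  h7:0  h8:0.
Shift N→5, O→6, P→7.
Schedule M@1, N@5, O@6, P@7, Q@1: h1:3  h2:3  h3:2  h4:2  h5:3  h6:2  h7:3  h8:0 — peak 3.
Total staffer-hours = 18 over 8 hours ⇒ peak ≥ ⌈18/8⌉ = 3, so 3 is optimal.

3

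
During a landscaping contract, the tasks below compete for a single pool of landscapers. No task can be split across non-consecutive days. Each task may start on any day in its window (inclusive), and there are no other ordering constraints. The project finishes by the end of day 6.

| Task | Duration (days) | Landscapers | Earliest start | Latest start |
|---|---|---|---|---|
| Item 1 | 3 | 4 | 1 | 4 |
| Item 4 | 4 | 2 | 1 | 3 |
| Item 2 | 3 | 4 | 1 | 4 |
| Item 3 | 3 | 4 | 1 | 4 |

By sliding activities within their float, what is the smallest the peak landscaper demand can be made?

Early-start (Item 1@1, Item 4@1, Item 2@1, Item 3@1) gives peak 14: d1:14  d2:14  d3:14  d4:2  d5:0  d6:0.
Shift Item 3→4.
Schedule Item 1@1, Item 4@1, Item 2@1, Item 3@4: d1:10  d2:10  d3:10  d4:6  d5:4  d6:4 — peak 10.

10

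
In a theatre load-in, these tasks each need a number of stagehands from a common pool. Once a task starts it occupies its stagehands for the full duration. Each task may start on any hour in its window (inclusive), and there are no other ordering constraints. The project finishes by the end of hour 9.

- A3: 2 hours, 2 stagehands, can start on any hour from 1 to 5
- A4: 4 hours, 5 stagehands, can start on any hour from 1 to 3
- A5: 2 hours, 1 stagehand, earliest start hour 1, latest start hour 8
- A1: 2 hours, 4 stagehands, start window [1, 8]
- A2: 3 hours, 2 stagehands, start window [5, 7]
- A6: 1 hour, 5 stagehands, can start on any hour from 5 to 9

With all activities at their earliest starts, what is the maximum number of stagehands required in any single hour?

12

Early-start schedule: A3@1, A4@1, A5@1, A1@1, A2@5, A6@5.
Load per hour: hour 1: 12, hour 2: 12, hour 3: 5, hour 4: 5, hour 5: 7, hour 6: 2, hour 7: 2, hour 8: 0, hour 9: 0.
Peak is 12.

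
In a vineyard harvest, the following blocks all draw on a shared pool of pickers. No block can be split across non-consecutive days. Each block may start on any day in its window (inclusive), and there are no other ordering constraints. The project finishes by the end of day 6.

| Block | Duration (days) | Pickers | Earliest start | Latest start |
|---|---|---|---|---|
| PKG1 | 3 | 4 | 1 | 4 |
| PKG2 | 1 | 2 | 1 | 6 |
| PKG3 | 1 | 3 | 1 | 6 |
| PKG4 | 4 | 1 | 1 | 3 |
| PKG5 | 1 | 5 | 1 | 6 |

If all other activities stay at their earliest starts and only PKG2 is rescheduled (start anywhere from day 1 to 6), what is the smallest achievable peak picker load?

13

PKG2@1: d1:15  d2:5  d3:5  d4:1  d5:0  d6:0 → peak 15
PKG2@2: d1:13  d2:7  d3:5  d4:1  d5:0  d6:0 → peak 13
PKG2@3: d1:13  d2:5  d3:7  d4:1  d5:0  d6:0 → peak 13
PKG2@4: d1:13  d2:5  d3:5  d4:3  d5:0  d6:0 → peak 13
PKG2@5: d1:13  d2:5  d3:5  d4:1  d5:2  d6:0 → peak 13
PKG2@6: d1:13  d2:5  d3:5  d4:1  d5:0  d6:2 → peak 13
Best is PKG2@2, peak 13.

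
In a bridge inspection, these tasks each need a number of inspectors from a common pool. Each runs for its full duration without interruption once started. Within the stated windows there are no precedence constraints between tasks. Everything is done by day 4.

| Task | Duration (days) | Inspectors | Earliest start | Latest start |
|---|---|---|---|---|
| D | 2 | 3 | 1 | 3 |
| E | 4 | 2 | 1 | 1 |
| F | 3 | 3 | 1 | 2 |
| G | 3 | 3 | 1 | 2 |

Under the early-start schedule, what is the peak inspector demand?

11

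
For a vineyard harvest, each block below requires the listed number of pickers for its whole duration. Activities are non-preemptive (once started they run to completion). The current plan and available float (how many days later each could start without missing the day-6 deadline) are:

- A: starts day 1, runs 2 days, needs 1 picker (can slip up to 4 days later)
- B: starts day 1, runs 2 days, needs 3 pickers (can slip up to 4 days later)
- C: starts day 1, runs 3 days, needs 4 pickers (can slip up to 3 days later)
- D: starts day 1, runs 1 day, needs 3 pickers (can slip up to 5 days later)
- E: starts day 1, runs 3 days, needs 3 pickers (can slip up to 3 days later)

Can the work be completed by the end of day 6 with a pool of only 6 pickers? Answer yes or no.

yes

Schedule A@1, B@4, C@1, D@6, E@4: d1:5  d2:5  d3:4  d4:6  d5:6  d6:6 — peak 6 ≤ 6.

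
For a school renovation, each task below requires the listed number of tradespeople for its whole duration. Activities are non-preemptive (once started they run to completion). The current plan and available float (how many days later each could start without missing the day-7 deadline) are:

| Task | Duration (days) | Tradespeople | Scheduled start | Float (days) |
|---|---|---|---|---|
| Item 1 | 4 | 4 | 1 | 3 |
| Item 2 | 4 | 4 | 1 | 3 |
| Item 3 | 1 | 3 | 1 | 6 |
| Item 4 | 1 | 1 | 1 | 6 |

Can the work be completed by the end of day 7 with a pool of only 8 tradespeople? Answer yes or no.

Schedule Item 1@1, Item 2@1, Item 3@5, Item 4@5: d1:8  d2:8  d3:8  d4:8  d5:4  d6:0  d7:0 — peak 8 ≤ 8.

yes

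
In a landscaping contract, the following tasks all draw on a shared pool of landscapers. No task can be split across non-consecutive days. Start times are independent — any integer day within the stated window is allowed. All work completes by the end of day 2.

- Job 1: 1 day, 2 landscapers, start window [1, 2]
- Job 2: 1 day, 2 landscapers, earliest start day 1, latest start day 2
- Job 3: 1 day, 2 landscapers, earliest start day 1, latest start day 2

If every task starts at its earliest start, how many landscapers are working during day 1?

At early start, day 1 has: Job 1, Job 2, Job 3.
Demand: 2 + 2 + 2 = 6.

6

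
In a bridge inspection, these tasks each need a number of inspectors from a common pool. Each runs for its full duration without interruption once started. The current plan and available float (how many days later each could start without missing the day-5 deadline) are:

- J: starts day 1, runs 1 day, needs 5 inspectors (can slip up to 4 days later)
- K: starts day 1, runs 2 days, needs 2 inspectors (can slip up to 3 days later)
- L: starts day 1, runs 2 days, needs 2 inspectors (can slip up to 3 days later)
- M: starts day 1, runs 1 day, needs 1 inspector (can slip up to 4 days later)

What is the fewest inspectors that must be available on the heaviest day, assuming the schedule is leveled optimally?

5

Early-start (J@1, K@1, L@1, M@1) gives peak 10: d1:10  d2:4  d3:0  d4:0  d5:0.
Shift K→2, L→2, M→2.
Schedule J@1, K@2, L@2, M@2: d1:5  d2:5  d3:4  d4:0  d5:0 — peak 5.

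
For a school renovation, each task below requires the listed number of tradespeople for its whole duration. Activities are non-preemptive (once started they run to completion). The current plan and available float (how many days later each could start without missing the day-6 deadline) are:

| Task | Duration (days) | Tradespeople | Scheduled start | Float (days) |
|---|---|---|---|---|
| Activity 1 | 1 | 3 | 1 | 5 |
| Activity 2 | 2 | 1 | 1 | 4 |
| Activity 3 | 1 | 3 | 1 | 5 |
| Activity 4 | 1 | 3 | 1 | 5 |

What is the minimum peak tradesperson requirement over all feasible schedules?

3

Early-start (Activity 1@1, Activity 2@1, Activity 3@1, Activity 4@1) gives peak 10: d1:10  d2:1  d3:0  d4:0  d5:0  d6:0.
Shift Activity 2→2, Activity 3→4, Activity 4→5.
Schedule Activity 1@1, Activity 2@2, Activity 3@4, Activity 4@5: d1:3  d2:1  d3:1  d4:3  d5:3  d6:0 — peak 3.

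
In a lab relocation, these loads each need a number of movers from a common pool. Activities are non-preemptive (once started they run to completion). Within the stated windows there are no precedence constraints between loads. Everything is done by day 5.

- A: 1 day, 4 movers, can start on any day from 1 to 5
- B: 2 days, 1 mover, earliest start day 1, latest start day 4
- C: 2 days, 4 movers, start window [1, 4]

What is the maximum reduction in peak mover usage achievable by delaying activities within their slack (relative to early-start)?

Early-start peak: d1:9  d2:5  d3:0  d4:0  d5:0 ⇒ 9.
Leveled (A@1, B@2, C@4): d1:4  d2:1  d3:1  d4:4  d5:4 ⇒ 4.
Reduction 9 − 4 = 5.

5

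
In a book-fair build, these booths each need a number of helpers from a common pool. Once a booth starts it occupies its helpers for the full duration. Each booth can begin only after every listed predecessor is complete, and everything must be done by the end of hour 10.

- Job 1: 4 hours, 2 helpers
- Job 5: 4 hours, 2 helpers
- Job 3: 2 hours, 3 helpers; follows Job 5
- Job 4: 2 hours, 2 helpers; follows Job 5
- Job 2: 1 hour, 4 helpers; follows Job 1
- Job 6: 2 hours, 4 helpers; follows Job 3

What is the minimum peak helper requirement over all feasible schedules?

5

Early-start (Job 1@1, Job 5@1, Job 3@5, Job 4@5, Job 2@5, Job 6@7) gives peak 9: h1:4  h2:4  h3:4  h4:4  h5:9  h6:5  h7:4  h8:4  h9:0  h10:0.
Shift Job 2→7, Job 6→8.
Schedule Job 1@1, Job 5@1, Job 3@5, Job 4@5, Job 2@7, Job 6@8: h1:4  h2:4  h3:4  h4:4  h5:5  h6:5  h7:4  h8:4  h9:4  h10:0 — peak 5.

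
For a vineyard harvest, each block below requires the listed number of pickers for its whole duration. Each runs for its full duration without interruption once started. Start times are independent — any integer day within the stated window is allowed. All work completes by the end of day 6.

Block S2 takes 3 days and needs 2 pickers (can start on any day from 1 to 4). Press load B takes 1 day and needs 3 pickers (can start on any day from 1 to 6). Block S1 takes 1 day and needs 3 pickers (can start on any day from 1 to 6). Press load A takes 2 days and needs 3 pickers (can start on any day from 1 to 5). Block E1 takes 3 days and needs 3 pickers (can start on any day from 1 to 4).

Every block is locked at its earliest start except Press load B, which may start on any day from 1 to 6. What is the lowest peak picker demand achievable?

Press load B@1: d1:14  d2:8  d3:5  d4:0  d5:0  d6:0 → peak 14
Press load B@2: d1:11  d2:11  d3:5  d4:0  d5:0  d6:0 → peak 11
Press load B@3: d1:11  d2:8  d3:8  d4:0  d5:0  d6:0 → peak 11
Press load B@4: d1:11  d2:8  d3:5  d4:3  d5:0  d6:0 → peak 11
Press load B@5: d1:11  d2:8  d3:5  d4:0  d5:3  d6:0 → peak 11
Press load B@6: d1:11  d2:8  d3:5  d4:0  d5:0  d6:3 → peak 11
Best is Press load B@2, peak 11.

11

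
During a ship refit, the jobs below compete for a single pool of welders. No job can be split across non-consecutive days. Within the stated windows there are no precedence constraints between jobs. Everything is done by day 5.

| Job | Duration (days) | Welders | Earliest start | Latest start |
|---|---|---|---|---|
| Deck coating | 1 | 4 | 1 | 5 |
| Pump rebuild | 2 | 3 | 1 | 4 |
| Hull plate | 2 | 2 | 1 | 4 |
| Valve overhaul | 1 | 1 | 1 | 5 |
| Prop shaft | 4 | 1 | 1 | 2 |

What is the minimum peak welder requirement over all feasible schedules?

4

Early-start (Deck coating@1, Pump rebuild@1, Hull plate@1, Valve overhaul@1, Prop shaft@1) gives peak 11: d1:11  d2:6  d3:1  d4:1  d5:0.
Shift Pump rebuild→2, Hull plate→4, Valve overhaul→4, Prop shaft→2.
Schedule Deck coating@1, Pump rebuild@2, Hull plate@4, Valve overhaul@4, Prop shaft@2: d1:4  d2:4  d3:4  d4:4  d5:3 — peak 4.
Total welder-days = 19 over 5 days ⇒ peak ≥ ⌈19/5⌉ = 4, so 4 is optimal.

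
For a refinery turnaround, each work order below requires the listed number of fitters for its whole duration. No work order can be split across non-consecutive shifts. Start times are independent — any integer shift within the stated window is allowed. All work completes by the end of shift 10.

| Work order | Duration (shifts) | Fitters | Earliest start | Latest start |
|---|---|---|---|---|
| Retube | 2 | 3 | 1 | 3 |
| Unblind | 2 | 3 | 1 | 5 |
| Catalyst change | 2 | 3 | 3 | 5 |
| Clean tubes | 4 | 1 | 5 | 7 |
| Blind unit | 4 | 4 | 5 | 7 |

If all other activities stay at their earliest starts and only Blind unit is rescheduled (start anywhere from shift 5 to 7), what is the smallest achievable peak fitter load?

Blind unit@5: s1:6  s2:6  s3:3  s4:3  s5:5  s6:5  s7:5  s8:5  s9:0  s10:0 → peak 6
Blind unit@6: s1:6  s2:6  s3:3  s4:3  s5:1  s6:5  s7:5  s8:5  s9:4  s10:0 → peak 6
Blind unit@7: s1:6  s2:6  s3:3  s4:3  s5:1  s6:1  s7:5  s8:5  s9:4  s10:4 → peak 6
Best is Blind unit@5, peak 6.

6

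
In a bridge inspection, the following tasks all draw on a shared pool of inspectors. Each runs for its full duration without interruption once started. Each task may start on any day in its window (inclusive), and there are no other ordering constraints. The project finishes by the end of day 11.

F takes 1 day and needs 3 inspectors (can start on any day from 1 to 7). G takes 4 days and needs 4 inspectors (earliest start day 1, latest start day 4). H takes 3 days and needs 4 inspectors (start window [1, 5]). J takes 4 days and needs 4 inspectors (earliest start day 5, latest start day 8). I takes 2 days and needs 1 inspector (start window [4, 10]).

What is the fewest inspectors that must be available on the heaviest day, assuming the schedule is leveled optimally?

7

Early-start (F@1, G@1, H@1, J@5, I@4) gives peak 11: d1:11  d2:8  d3:8  d4:5  d5:5  d6:4  d7:4  d8:4  d9:0  d10:0  d11:0.
Shift H→5, J→8.
Schedule F@1, G@1, H@5, J@8, I@4: d1:7  d2:4  d3:4  d4:5  d5:5  d6:4  d7:4  d8:4  d9:4  d10:4  d11:4 — peak 7.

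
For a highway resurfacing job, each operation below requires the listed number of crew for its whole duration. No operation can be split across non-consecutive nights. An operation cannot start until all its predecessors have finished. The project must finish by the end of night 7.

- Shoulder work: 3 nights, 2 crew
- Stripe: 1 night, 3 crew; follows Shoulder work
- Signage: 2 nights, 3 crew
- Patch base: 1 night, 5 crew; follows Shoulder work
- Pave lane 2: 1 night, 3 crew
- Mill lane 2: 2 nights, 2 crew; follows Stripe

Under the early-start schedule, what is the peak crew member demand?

Early-start schedule: Shoulder work@1, Stripe@4, Signage@1, Patch base@4, Pave lane 2@1, Mill lane 2@5.
Load per night: night 1: 8, night 2: 5, night 3: 2, night 4: 8, night 5: 2, night 6: 2, night 7: 0.
Peak is 8.

8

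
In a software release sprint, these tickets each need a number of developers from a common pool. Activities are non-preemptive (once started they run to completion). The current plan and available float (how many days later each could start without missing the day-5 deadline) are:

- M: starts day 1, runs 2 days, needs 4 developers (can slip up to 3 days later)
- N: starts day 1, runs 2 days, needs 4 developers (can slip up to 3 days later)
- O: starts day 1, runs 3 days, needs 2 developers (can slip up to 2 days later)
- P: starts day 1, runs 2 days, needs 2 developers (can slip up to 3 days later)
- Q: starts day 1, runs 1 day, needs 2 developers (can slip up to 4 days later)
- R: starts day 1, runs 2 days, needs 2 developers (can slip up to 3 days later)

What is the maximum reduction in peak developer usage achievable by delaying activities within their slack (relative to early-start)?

8

Early-start peak: d1:16  d2:14  d3:2  d4:0  d5:0 ⇒ 16.
Leveled (M@1, N@1, O@3, P@3, Q@3, R@3): d1:8  d2:8  d3:8  d4:6  d5:2 ⇒ 8.
Reduction 16 − 8 = 8.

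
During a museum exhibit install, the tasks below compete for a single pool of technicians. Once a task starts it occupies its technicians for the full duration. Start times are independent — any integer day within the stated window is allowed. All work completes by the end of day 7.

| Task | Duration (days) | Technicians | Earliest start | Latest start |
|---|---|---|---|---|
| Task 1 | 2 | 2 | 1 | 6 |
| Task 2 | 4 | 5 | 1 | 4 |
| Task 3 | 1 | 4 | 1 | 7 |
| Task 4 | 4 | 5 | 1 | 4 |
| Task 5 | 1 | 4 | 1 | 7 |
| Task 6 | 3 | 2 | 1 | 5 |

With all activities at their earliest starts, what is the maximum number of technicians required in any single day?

Early-start schedule: Task 1@1, Task 2@1, Task 3@1, Task 4@1, Task 5@1, Task 6@1.
Load per day: day 1: 22, day 2: 14, day 3: 12, day 4: 10, day 5: 0, day 6: 0, day 7: 0.
Peak is 22.

22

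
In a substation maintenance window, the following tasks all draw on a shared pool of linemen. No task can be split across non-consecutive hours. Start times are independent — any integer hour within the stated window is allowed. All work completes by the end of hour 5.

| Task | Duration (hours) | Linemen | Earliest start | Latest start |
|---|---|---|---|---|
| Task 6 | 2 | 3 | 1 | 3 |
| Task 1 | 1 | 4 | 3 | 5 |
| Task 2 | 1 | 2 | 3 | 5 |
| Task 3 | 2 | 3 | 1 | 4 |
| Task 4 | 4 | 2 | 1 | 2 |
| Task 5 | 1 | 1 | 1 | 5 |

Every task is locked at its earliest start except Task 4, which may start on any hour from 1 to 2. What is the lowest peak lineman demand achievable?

8

Task 4@1: h1:9  h2:8  h3:8  h4:2  h5:0 → peak 9
Task 4@2: h1:7  h2:8  h3:8  h4:2  h5:2 → peak 8
Best is Task 4@2, peak 8.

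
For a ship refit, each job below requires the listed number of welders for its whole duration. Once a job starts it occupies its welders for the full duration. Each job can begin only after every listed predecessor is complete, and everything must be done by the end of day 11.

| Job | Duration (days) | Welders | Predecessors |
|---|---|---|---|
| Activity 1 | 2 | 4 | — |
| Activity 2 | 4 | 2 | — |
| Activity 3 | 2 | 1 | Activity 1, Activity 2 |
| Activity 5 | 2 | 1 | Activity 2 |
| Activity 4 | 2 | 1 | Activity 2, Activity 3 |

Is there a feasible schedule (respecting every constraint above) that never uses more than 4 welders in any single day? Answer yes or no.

yes

Schedule Activity 1@1, Activity 2@3, Activity 3@7, Activity 5@7, Activity 4@9: d1:4  d2:4  d3:2  d4:2  d5:2  d6:2  d7:2  d8:2  d9:1  d10:1  d11:0 — peak 4 ≤ 4.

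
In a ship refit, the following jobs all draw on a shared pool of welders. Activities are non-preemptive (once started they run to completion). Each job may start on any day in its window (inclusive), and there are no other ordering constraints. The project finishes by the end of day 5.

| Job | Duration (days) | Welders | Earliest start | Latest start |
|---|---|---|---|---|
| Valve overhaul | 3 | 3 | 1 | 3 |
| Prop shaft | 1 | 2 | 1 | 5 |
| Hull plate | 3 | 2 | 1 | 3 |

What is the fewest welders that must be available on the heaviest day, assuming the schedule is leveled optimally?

5

Early-start (Valve overhaul@1, Prop shaft@1, Hull plate@1) gives peak 7: d1:7  d2:5  d3:5  d4:0  d5:0.
Shift Hull plate→2.
Schedule Valve overhaul@1, Prop shaft@1, Hull plate@2: d1:5  d2:5  d3:5  d4:2  d5:0 — peak 5.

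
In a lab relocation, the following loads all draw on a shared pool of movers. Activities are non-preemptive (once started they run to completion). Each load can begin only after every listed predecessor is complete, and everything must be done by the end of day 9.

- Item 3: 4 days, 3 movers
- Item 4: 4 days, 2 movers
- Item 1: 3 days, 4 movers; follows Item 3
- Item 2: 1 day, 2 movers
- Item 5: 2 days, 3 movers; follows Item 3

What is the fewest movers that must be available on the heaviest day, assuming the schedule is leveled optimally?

5

Early-start (Item 3@1, Item 4@1, Item 1@5, Item 2@1, Item 5@5) gives peak 7: d1:7  d2:5  d3:5  d4:5  d5:7  d6:7  d7:4  d8:0  d9:0.
Shift Item 2→8, Item 5→8.
Schedule Item 3@1, Item 4@1, Item 1@5, Item 2@8, Item 5@8: d1:5  d2:5  d3:5  d4:5  d5:4  d6:4  d7:4  d8:5  d9:3 — peak 5.
Total mover-days = 40 over 9 days ⇒ peak ≥ ⌈40/9⌉ = 5, so 5 is optimal.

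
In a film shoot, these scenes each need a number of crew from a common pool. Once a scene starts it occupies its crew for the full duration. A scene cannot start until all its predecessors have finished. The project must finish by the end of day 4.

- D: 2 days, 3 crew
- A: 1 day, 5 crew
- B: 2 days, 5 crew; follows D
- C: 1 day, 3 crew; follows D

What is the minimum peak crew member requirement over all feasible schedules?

Schedule D@1, A@1, B@3, C@3: d1:8  d2:3  d3:8  d4:5 — peak 8.
No arrangement of the 8 feasible schedules does better.

8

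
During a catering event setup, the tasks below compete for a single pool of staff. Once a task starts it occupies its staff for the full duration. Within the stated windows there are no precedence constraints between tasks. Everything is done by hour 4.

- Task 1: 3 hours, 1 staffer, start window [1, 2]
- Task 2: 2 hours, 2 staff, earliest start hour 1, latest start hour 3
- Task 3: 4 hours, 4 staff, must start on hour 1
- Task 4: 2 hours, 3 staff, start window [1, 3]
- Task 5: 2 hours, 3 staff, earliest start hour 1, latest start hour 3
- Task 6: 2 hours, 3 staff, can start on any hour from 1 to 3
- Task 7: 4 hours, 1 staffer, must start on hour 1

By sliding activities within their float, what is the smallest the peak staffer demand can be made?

12

Early-start (Task 1@1, Task 2@1, Task 3@1, Task 4@1, Task 5@1, Task 6@1, Task 7@1) gives peak 17: h1:17  h2:17  h3:6  h4:5.
Shift Task 5→3, Task 6→3.
Schedule Task 1@1, Task 2@1, Task 3@1, Task 4@1, Task 5@3, Task 6@3, Task 7@1: h1:11  h2:11  h3:12  h4:11 — peak 12.
Total staffer-hours = 45 over 4 hours ⇒ peak ≥ ⌈45/4⌉ = 12, so 12 is optimal.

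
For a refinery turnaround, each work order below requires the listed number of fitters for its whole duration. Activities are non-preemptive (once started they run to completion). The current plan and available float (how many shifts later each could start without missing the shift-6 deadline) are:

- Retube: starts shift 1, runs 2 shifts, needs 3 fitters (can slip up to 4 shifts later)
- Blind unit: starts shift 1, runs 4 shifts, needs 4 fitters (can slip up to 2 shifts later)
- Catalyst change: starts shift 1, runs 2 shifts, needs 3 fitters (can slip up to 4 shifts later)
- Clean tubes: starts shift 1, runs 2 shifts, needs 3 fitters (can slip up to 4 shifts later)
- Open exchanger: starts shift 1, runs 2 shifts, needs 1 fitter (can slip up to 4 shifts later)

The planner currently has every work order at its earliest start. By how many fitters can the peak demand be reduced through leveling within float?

Early-start peak: s1:14  s2:14  s3:4  s4:4  s5:0  s6:0 ⇒ 14.
Leveled (Retube@1, Blind unit@1, Catalyst change@3, Clean tubes@5, Open exchanger@5): s1:7  s2:7  s3:7  s4:7  s5:4  s6:4 ⇒ 7.
Reduction 14 − 7 = 7.

7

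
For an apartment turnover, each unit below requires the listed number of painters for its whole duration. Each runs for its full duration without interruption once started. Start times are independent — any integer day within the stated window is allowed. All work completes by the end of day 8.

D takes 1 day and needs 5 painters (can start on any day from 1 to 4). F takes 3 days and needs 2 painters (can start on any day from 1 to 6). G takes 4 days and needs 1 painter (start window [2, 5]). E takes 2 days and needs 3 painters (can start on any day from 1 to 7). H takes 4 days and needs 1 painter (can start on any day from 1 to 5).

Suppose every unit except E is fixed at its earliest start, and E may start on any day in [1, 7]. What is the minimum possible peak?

8

E@1: d1:11  d2:7  d3:4  d4:2  d5:1  d6:0  d7:0  d8:0 → peak 11
E@2: d1:8  d2:7  d3:7  d4:2  d5:1  d6:0  d7:0  d8:0 → peak 8
E@3: d1:8  d2:4  d3:7  d4:5  d5:1  d6:0  d7:0  d8:0 → peak 8
E@4: d1:8  d2:4  d3:4  d4:5  d5:4  d6:0  d7:0  d8:0 → peak 8
E@5: d1:8  d2:4  d3:4  d4:2  d5:4  d6:3  d7:0  d8:0 → peak 8
E@6: d1:8  d2:4  d3:4  d4:2  d5:1  d6:3  d7:3  d8:0 → peak 8
E@7: d1:8  d2:4  d3:4  d4:2  d5:1  d6:0  d7:3  d8:3 → peak 8
Best is E@2, peak 8.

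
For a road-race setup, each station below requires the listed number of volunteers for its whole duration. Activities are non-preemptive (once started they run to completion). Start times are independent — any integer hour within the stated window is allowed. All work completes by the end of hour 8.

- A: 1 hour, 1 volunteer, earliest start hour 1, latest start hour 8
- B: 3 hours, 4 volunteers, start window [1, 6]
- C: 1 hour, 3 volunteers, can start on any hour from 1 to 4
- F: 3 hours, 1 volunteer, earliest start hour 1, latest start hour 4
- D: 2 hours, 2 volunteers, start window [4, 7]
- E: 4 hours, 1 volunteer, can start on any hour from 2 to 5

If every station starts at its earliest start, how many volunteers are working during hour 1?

9

At early start, hour 1 has: A, B, C, F.
Demand: 1 + 4 + 3 + 1 = 9.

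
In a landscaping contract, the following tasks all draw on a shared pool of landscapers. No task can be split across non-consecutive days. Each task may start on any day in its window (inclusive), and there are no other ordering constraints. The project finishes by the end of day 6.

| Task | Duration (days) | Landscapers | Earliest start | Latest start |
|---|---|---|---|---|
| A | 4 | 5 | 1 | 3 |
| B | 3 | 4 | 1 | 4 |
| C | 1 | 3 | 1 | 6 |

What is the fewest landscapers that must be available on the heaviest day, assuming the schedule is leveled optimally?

9

Early-start (A@1, B@1, C@1) gives peak 12: d1:12  d2:9  d3:9  d4:5  d5:0  d6:0.
Shift C→4.
Schedule A@1, B@1, C@4: d1:9  d2:9  d3:9  d4:8  d5:0  d6:0 — peak 9.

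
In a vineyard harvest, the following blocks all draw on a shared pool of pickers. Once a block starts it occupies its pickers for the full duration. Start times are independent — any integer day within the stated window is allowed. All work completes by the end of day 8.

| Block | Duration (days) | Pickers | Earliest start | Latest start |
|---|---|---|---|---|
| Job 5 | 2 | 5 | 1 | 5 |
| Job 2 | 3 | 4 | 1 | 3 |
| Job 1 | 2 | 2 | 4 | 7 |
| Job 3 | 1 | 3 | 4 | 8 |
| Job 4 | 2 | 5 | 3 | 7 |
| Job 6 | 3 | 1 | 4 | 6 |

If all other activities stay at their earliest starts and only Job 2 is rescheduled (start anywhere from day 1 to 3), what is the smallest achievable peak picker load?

Job 2@1: d1:9  d2:9  d3:9  d4:11  d5:3  d6:1  d7:0  d8:0 → peak 11
Job 2@2: d1:5  d2:9  d3:9  d4:15  d5:3  d6:1  d7:0  d8:0 → peak 15
Job 2@3: d1:5  d2:5  d3:9  d4:15  d5:7  d6:1  d7:0  d8:0 → peak 15
Best is Job 2@1, peak 11.

11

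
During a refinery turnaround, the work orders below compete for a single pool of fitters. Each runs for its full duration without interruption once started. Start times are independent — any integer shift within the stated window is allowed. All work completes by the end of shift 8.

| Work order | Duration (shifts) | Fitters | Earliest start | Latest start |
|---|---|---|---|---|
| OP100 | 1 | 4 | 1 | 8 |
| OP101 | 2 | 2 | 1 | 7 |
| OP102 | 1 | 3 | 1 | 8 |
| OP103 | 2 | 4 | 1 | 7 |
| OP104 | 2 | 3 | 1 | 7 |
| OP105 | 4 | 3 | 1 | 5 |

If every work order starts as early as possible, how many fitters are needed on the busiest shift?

19

Early-start schedule: OP100@1, OP101@1, OP102@1, OP103@1, OP104@1, OP105@1.
Load per shift: shift 1: 19, shift 2: 12, shift 3: 3, shift 4: 3, shift 5: 0, shift 6: 0, shift 7: 0, shift 8: 0.
Peak is 19.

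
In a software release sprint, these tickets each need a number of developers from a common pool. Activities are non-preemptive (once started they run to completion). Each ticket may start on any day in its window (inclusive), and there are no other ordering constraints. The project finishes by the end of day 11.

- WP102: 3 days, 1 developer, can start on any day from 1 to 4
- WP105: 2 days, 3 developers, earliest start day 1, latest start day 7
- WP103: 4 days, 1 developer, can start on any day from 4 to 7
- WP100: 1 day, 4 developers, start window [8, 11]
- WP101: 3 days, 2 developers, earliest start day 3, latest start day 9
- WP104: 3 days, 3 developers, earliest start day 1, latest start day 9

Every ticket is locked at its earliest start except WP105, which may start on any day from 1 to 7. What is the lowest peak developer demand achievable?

WP105@1: d1:7  d2:7  d3:6  d4:3  d5:3  d6:1  d7:1  d8:4  d9:0  d10:0  d11:0 → peak 7
WP105@2: d1:4  d2:7  d3:9  d4:3  d5:3  d6:1  d7:1  d8:4  d9:0  d10:0  d11:0 → peak 9
WP105@3: d1:4  d2:4  d3:9  d4:6  d5:3  d6:1  d7:1  d8:4  d9:0  d10:0  d11:0 → peak 9
WP105@4: d1:4  d2:4  d3:6  d4:6  d5:6  d6:1  d7:1  d8:4  d9:0  d10:0  d11:0 → peak 6
WP105@5: d1:4  d2:4  d3:6  d4:3  d5:6  d6:4  d7:1  d8:4  d9:0  d10:0  d11:0 → peak 6
WP105@6: d1:4  d2:4  d3:6  d4:3  d5:3  d6:4  d7:4  d8:4  d9:0  d10:0  d11:0 → peak 6
WP105@7: d1:4  d2:4  d3:6  d4:3  d5:3  d6:1  d7:4  d8:7  d9:0  d10:0  d11:0 → peak 7
Best is WP105@4, peak 6.

6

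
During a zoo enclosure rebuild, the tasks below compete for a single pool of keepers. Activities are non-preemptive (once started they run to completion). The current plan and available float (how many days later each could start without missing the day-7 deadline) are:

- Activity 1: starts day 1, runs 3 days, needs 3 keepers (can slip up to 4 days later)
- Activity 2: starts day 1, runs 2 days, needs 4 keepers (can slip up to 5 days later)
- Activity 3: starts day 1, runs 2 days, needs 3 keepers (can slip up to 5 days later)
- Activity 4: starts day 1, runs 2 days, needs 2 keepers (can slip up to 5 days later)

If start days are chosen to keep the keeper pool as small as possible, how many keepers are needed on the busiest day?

5

Early-start (Activity 1@1, Activity 2@1, Activity 3@1, Activity 4@1) gives peak 12: d1:12  d2:12  d3:3  d4:0  d5:0  d6:0  d7:0.
Shift Activity 2→4, Activity 3→6.
Schedule Activity 1@1, Activity 2@4, Activity 3@6, Activity 4@1: d1:5  d2:5  d3:3  d4:4  d5:4  d6:3  d7:3 — peak 5.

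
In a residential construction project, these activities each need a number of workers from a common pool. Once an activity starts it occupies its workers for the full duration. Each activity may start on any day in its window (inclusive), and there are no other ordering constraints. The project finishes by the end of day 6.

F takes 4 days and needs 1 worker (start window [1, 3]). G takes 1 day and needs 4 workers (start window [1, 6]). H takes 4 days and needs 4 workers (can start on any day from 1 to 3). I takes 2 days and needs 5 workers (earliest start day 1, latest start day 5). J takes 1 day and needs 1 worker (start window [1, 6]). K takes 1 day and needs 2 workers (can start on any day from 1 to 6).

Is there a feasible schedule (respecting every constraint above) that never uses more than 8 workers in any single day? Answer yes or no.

Schedule F@1, G@5, H@3, I@1, J@1, K@2: d1:7  d2:8  d3:5  d4:5  d5:8  d6:4 — peak 8 ≤ 8.

yes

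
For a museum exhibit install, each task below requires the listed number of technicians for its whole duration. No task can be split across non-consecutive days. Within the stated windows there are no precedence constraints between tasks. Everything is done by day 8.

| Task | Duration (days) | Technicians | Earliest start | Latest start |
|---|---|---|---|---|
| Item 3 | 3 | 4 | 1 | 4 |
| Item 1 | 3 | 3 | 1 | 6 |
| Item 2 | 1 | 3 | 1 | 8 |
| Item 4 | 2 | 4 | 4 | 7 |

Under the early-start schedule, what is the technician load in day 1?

10

At early start, day 1 has: Item 3, Item 1, Item 2.
Demand: 4 + 3 + 3 = 10.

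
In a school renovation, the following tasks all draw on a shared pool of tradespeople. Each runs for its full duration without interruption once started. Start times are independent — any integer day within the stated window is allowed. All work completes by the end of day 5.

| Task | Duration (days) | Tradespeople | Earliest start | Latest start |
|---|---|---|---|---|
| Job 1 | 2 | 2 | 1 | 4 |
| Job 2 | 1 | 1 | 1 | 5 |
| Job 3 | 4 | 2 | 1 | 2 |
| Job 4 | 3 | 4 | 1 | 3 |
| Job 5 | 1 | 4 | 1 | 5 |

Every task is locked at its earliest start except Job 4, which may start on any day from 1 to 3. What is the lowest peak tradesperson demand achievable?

9

Job 4@1: d1:13  d2:8  d3:6  d4:2  d5:0 → peak 13
Job 4@2: d1:9  d2:8  d3:6  d4:6  d5:0 → peak 9
Job 4@3: d1:9  d2:4  d3:6  d4:6  d5:4 → peak 9
Best is Job 4@2, peak 9.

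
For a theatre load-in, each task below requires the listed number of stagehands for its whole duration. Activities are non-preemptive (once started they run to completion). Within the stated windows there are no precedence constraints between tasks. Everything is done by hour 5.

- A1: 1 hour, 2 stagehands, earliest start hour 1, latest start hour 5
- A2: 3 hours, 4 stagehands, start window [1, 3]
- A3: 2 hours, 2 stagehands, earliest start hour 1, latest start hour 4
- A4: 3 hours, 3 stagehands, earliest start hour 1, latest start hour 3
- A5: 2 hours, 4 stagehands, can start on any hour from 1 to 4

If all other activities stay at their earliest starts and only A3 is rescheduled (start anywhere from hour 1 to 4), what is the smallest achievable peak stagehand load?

A3@1: h1:15  h2:13  h3:7  h4:0  h5:0 → peak 15
A3@2: h1:13  h2:13  h3:9  h4:0  h5:0 → peak 13
A3@3: h1:13  h2:11  h3:9  h4:2  h5:0 → peak 13
A3@4: h1:13  h2:11  h3:7  h4:2  h5:2 → peak 13
Best is A3@2, peak 13.

13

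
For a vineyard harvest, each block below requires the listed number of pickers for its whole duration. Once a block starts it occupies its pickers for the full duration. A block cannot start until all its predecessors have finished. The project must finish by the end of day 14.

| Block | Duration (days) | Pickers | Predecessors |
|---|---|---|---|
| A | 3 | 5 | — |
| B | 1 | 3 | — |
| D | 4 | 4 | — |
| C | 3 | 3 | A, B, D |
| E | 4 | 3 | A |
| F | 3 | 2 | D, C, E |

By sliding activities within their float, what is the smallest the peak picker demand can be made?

Early-start (A@1, B@1, D@1, C@5, E@4, F@8) gives peak 12: d1:12  d2:9  d3:9  d4:7  d5:6  d6:6  d7:6  d8:2  d9:2  d10:2  d11:0  d12:0  d13:0  d14:0.
Shift B→8, D→4, C→9, E→8, F→12.
Schedule A@1, B@8, D@4, C@9, E@8, F@12: d1:5  d2:5  d3:5  d4:4  d5:4  d6:4  d7:4  d8:6  d9:6  d10:6  d11:6  d12:2  d13:2  d14:2 — peak 6.

6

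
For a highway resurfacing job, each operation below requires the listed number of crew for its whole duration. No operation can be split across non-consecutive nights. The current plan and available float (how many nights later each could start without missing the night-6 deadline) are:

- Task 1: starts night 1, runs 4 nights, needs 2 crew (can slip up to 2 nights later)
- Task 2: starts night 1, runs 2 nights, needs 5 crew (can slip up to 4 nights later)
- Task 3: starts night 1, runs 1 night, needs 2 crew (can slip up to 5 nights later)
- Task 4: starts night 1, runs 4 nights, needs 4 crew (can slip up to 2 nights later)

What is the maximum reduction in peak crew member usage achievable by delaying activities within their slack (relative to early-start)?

6

Early-start peak: n1:13  n2:11  n3:6  n4:6  n5:0  n6:0 ⇒ 13.
Leveled (Task 1@1, Task 2@1, Task 3@5, Task 4@3): n1:7  n2:7  n3:6  n4:6  n5:6  n6:4 ⇒ 7.
Reduction 13 − 7 = 6.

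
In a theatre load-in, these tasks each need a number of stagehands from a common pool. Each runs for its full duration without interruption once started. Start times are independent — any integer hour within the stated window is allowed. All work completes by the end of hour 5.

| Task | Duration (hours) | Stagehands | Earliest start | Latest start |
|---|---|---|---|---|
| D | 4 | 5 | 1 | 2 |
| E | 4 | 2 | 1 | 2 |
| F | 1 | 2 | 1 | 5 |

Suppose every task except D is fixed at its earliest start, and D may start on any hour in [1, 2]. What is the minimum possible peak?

7

D@1: h1:9  h2:7  h3:7  h4:7  h5:0 → peak 9
D@2: h1:4  h2:7  h3:7  h4:7  h5:5 → peak 7
Best is D@2, peak 7.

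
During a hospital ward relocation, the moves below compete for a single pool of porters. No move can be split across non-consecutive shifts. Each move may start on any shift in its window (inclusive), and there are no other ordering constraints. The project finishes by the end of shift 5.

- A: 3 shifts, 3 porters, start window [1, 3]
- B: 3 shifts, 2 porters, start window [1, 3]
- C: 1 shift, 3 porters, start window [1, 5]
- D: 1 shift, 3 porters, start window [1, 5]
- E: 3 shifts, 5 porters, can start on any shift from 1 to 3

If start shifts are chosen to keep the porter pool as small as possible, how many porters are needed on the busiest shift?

10

Early-start (A@1, B@1, C@1, D@1, E@1) gives peak 16: s1:16  s2:10  s3:10  s4:0  s5:0.
Shift D→2, E→3.
Schedule A@1, B@1, C@1, D@2, E@3: s1:8  s2:8  s3:10  s4:5  s5:5 — peak 10.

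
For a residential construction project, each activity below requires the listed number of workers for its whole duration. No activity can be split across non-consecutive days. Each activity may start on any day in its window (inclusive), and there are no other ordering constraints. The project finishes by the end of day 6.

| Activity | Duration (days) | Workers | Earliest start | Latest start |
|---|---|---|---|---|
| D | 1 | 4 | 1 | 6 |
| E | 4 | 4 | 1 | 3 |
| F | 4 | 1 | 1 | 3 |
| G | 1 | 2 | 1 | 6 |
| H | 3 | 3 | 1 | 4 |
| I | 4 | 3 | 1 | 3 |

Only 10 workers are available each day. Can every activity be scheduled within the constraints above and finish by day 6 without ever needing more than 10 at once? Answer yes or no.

no

The minimum achievable peak is 11; 10 < 11, so no feasible schedule stays within the cap.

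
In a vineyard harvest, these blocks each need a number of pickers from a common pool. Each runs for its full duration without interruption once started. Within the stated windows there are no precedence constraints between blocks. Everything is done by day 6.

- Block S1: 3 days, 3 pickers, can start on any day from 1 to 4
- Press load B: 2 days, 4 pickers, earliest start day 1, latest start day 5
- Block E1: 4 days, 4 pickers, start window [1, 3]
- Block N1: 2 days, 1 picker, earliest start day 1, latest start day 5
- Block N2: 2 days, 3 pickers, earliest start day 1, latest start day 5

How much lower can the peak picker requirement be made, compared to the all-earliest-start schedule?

7

Early-start peak: d1:15  d2:15  d3:7  d4:4  d5:0  d6:0 ⇒ 15.
Leveled (Block S1@1, Press load B@1, Block E1@3, Block N1@1, Block N2@4): d1:8  d2:8  d3:7  d4:7  d5:7  d6:4 ⇒ 8.
Reduction 15 − 8 = 7.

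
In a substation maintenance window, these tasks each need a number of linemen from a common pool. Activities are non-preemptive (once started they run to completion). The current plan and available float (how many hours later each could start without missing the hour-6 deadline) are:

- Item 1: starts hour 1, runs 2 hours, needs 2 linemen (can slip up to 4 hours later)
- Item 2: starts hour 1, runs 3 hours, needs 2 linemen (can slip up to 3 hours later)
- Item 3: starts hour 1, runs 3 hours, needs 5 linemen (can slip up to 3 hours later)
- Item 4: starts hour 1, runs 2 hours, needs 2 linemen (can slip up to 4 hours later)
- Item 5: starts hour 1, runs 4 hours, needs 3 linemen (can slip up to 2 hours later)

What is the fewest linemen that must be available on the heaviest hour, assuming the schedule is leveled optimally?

8

Early-start (Item 1@1, Item 2@1, Item 3@1, Item 4@1, Item 5@1) gives peak 14: h1:14  h2:14  h3:10  h4:3  h5:0  h6:0.
Shift Item 3→4, Item 5→3.
Schedule Item 1@1, Item 2@1, Item 3@4, Item 4@1, Item 5@3: h1:6  h2:6  h3:5  h4:8  h5:8  h6:8 — peak 8.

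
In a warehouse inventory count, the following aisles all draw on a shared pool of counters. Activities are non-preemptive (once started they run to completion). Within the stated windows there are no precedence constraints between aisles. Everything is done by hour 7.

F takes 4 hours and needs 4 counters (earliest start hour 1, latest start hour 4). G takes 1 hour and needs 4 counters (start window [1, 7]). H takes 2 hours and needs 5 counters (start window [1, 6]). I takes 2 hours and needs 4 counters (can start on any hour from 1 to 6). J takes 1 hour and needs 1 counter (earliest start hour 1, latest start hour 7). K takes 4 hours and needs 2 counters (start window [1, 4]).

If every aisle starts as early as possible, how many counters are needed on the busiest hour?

Early-start schedule: F@1, G@1, H@1, I@1, J@1, K@1.
Load per hour: hour 1: 20, hour 2: 15, hour 3: 6, hour 4: 6, hour 5: 0, hour 6: 0, hour 7: 0.
Peak is 20.

20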